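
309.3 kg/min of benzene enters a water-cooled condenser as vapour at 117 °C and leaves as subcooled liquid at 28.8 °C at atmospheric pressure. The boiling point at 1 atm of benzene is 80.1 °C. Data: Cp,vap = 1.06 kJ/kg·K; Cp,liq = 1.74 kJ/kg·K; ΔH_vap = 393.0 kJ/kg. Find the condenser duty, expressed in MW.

Q_c = 2.69 MW

vapour 117→80.1 °C: -39.114 kJ/kg
condensation at 80.1 °C: -393 kJ/kg
liquid 80.1→28.8 °C: -89.262 kJ/kg
Δh = -39.114 + -393 + -89.262 = -521.38 kJ/kg
Q = ṁ·Δh = 309.3 kg/min × -521.38 kJ/kg = -161260 kJ/min
|Q| = 2687.7 kW = 2.6877 MW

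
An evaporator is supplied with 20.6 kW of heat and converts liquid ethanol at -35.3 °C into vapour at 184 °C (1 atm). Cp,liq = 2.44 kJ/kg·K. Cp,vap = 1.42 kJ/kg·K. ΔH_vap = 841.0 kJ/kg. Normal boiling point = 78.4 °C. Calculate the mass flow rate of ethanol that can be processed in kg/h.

Δh = 2.44×(78.4−-35.3) + 841.0 + 1.42×(184−78.4) = 1268.4 kJ/kg
Q = 20.6 kW = 20.6 kJ/s = 74160 kJ/h
ṁ = Q/Δh = 74160 / 1268.4 = 58.468 kg/h

ṁ = 58.5 kg/h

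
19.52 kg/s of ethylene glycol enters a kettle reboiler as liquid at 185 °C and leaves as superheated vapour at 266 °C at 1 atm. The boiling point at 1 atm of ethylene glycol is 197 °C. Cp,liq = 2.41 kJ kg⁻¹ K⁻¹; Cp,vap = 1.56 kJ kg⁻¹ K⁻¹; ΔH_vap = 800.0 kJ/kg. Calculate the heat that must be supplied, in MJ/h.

Q = 65800 MJ/h

liquid 185→197 °C: 28.92 kJ/kg
vaporisation at 197 °C: 800 kJ/kg
vapour 197→266 °C: 107.64 kJ/kg
Δh = 28.92 + 800 + 107.64 = 936.56 kJ/kg
Q = ṁ·Δh = 19.52 kg/s × 936.56 kJ/kg = 18282 kJ/s
|Q| = 18282 kW = 65814 MJ/h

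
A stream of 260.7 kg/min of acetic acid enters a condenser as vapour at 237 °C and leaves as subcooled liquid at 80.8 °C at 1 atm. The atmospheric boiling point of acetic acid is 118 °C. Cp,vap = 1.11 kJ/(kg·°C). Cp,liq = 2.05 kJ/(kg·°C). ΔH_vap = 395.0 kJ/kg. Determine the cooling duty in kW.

Q_c = 2620 kW

vapour 237→118 °C: -132.09 kJ/kg
condensation at 118 °C: -395 kJ/kg
liquid 118→80.8 °C: -76.26 kJ/kg
Δh = -132.09 + -395 + -76.26 = -603.35 kJ/kg
Q = ṁ·Δh = 260.7 kg/min × -603.35 kJ/kg = -157290 kJ/min
|Q| = 2621.6 kW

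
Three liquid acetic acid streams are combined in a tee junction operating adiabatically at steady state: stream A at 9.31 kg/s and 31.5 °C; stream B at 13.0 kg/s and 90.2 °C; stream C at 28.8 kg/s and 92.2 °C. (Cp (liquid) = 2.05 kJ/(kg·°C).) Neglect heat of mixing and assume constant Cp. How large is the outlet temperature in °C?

Adiabatic, steady state ⇒ Σ ṁᵢCp,ᵢ(T_out − Tᵢ) = 0
T_out = Σ ṁᵢCp,ᵢTᵢ / Σ ṁᵢCp,ᵢ
      = 8448.5 / 104.78 = 80.634 °C

T_out = 80.6 °C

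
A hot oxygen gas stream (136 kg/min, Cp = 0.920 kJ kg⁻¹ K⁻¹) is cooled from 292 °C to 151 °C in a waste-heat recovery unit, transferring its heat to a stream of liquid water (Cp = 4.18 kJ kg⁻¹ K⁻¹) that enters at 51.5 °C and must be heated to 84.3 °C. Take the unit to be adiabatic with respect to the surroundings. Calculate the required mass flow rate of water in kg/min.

ṁ_c = 129 kg/min

Heat released by hot stream: Q = 136 × 0.920 × (292 − 151) = 17642 kJ/min
Energy balance on cold side (adiabatic exchanger): Q = ṁ_c·Cp_c·(T_c,out − T_c,in)
ṁ_c = 17642 / [4.18 × (84.3 − 51.5)] = 128.68 kg/min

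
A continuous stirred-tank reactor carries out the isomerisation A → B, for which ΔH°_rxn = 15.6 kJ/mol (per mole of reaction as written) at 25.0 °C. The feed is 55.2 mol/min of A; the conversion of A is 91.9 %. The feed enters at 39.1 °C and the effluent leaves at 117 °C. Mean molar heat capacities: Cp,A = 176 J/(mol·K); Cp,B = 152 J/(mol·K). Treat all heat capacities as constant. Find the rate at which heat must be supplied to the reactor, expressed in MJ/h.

Extent of reaction ξ = 0.919 × 55.2 = 50.729 mol/min
Reaction term: ξ·ΔH°_rxn = 50.729 × 15.6 = 791.37 kJ/min
Sensible, feed 39.1→25 °C: -136.98 kJ/min
Outlet flows (mol/min): A 4.4712, B 50.729
Sensible, products 25→117 °C: 781.79 kJ/min
Q = ΔH = 1436.2 kJ/min = 23.936 kW
Heat supplied = 86.17 MJ/h

Q_in = 86.2 MJ/h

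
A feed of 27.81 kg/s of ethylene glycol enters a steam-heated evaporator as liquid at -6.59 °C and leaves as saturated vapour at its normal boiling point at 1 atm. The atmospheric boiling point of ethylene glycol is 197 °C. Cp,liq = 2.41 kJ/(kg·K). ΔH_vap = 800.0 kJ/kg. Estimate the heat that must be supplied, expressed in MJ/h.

liquid -6.59→197 °C: 490.65 kJ/kg
vaporisation at 197 °C: 800 kJ/kg
Δh = 490.65 + 800 = 1290.7 kJ/kg
Q = ṁ·Δh = 27.81 kg/s × 1290.7 kJ/kg = 35893 kJ/s
|Q| = 35893 kW = 129210 MJ/h

Q = 129000 MJ/h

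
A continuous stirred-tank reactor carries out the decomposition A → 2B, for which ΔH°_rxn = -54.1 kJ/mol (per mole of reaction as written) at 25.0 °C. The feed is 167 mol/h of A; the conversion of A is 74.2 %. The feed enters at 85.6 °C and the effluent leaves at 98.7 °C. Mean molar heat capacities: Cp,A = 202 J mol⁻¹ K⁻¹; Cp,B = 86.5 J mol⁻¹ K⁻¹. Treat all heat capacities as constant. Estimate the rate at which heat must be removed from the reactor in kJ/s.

Q_out = 1.81 kJ/s

Extent of reaction ξ = 0.742 × 167 = 123.91 mol/h
Reaction term: ξ·ΔH°_rxn = 123.91 × -54.1 = -6703.7 kJ/h
Sensible, feed 85.6→25 °C: -2044.3 kJ/h
Outlet flows (mol/h): A 43.086, B 247.83
Sensible, products 25→98.7 °C: 2221.4 kJ/h
Q = ΔH = -6526.7 kJ/h = -1.813 kW
Heat removed = 1.813 kJ/s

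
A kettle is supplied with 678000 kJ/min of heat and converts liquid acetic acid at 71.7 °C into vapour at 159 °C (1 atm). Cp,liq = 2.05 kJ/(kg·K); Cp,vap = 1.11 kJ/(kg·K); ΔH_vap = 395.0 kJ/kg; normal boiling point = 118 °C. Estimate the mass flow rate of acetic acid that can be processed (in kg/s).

Δh = 2.05×(118−71.7) + 395.0 + 1.11×(159−118) = 535.42 kJ/kg
Q = 678000 kJ/min = 11300 kJ/s = 11300 kJ/s
ṁ = Q/Δh = 11300 / 535.42 = 21.105 kg/s

ṁ = 21.1 kg/s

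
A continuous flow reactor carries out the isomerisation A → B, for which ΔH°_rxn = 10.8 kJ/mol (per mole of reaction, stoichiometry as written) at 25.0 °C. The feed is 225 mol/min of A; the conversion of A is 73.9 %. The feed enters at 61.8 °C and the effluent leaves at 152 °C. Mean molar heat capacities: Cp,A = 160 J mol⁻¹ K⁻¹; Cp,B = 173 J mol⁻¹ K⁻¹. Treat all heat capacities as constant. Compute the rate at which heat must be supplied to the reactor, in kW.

Q_in = 88.6 kW

Extent of reaction ξ = 0.739 × 225 = 166.28 mol/min
Reaction term: ξ·ΔH°_rxn = 166.28 × 10.8 = 1795.8 kJ/min
Sensible, feed 61.8→25 °C: -1324.8 kJ/min
Outlet flows (mol/min): A 58.725, B 166.28
Sensible, products 25→152 °C: 4846.5 kJ/min
Q = ΔH = 5317.5 kJ/min = 88.625 kW
Heat supplied = 88.625 kW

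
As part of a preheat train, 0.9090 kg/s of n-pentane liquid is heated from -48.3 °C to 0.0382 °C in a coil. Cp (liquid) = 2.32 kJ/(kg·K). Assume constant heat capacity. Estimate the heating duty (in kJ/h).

Q = 367000 kJ/h

Q = ṁ·Cp·ΔT = 0.9090 × 2.32 × (0.0382 − -48.3) = 101.94 kJ/s
Heating duty = 366980 kJ/h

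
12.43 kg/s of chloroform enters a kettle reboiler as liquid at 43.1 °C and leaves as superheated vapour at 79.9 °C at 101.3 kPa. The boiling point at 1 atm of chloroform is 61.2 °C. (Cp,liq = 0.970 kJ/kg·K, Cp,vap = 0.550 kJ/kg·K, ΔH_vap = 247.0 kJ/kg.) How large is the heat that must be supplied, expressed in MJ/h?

liquid 43.1→61.2 °C: 17.557 kJ/kg
vaporisation at 61.2 °C: 247 kJ/kg
vapour 61.2→79.9 °C: 10.285 kJ/kg
Δh = 17.557 + 247 + 10.285 = 274.84 kJ/kg
Q = ṁ·Δh = 12.43 kg/s × 274.84 kJ/kg = 3416.3 kJ/s
|Q| = 3416.3 kW = 12299 MJ/h

Q = 12300 MJ/h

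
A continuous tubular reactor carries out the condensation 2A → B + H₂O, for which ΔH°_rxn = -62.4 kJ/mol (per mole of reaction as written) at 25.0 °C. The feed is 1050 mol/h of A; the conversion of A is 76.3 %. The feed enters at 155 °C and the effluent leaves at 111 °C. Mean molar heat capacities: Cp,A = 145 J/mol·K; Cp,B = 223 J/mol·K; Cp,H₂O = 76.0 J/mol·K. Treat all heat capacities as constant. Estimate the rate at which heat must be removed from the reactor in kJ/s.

Extent of reaction ξ = 0.763 × 1050 / 2 = 400.57 mol/h
Reaction term: ξ·ΔH°_rxn = 400.57 × -62.4 = -24996 kJ/h
Sensible, feed 155→25 °C: -19792 kJ/h
Outlet flows (mol/h): A 248.85, B 400.57, H₂O 400.57
Sensible, products 25→111 °C: 13404 kJ/h
Q = ΔH = -31385 kJ/h = -8.718 kW
Heat removed = 8.718 kJ/s

Q_out = 8.72 kJ/s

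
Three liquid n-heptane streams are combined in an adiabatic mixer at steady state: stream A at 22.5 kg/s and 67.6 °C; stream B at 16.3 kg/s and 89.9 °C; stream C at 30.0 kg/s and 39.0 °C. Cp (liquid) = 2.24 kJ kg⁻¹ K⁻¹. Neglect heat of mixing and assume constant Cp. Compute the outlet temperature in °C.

Adiabatic, steady state ⇒ Σ ṁᵢCp,ᵢ(T_out − Tᵢ) = 0
Σ ṁᵢCp,ᵢTᵢ = 22.5×2.24×67.6 + 16.3×2.24×89.9 + 30.0×2.24×39.0 = 9310.3
Σ ṁᵢCp,ᵢ = 22.5×2.24 + 16.3×2.24 + 30.0×2.24 = 154.11
T_out = 9310.3 / 154.11 = 60.412 °C

T_out = 60.4 °C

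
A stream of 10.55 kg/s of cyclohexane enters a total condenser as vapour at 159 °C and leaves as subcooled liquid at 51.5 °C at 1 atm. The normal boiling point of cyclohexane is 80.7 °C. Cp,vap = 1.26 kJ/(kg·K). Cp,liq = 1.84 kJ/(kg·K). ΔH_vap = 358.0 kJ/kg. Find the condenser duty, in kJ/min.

Q_c = 323000 kJ/min

vapour 159→80.7 °C: -98.658 kJ/kg
condensation at 80.7 °C: -358 kJ/kg
liquid 80.7→51.5 °C: -53.728 kJ/kg
Δh = -98.658 + -358 + -53.728 = -510.39 kJ/kg
Q = ṁ·Δh = 10.55 kg/s × -510.39 kJ/kg = -5384.6 kJ/s
|Q| = 5384.6 kW = 323070 kJ/min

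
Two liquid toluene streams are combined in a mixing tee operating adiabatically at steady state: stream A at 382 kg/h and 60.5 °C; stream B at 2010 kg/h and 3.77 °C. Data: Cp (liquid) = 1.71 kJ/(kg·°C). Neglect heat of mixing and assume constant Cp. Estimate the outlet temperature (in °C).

No heat crosses the boundary, so H_out = H_in.
T_out = Σ ṁᵢCp,ᵢTᵢ / Σ ṁᵢCp,ᵢ
      = 52478 / 4090.3 = 12.83 °C

T_out = 12.8 °C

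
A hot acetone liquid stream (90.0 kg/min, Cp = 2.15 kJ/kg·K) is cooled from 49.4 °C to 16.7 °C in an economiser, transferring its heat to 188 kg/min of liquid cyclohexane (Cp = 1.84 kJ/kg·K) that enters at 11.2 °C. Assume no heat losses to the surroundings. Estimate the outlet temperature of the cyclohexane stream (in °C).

T_c,out = 29.5 °C

Heat released by hot stream: Q = 90.0 × 2.15 × (49.4 − 16.7) = 6327.5 kJ/min
Energy balance on cold side (adiabatic exchanger): Q = ṁ_c·Cp_c·(T_c,out − T_c,in)
T_c,out = 11.2 + 6327.5/(188 × 1.84) = 29.492 °C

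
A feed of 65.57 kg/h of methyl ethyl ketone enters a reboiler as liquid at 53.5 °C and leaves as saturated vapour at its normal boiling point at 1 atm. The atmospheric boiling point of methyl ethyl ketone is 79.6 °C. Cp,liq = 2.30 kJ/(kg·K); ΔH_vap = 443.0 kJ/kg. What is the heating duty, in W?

Q = 9160 W

liquid 53.5→79.6 °C: 60.03 kJ/kg
vaporisation at 79.6 °C: 443 kJ/kg
Δh = 60.03 + 443 = 503.03 kJ/kg
Q = ṁ·Δh = 65.57 kg/h × 503.03 kJ/kg = 32984 kJ/h
|Q| = 9.1621 kW = 9162.1 W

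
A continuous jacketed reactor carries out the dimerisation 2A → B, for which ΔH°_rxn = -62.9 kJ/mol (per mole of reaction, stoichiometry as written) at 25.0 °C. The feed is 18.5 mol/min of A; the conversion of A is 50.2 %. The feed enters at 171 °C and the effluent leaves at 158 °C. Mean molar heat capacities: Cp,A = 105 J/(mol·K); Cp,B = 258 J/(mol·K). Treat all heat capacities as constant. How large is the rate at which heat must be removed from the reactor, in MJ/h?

Extent of reaction ξ = 0.502 × 18.5 / 2 = 4.6435 mol/min
Reaction term: ξ·ΔH°_rxn = 4.6435 × -62.9 = -292.08 kJ/min
Sensible, feed 171→25 °C: -283.61 kJ/min
Outlet flows (mol/min): A 9.213, B 4.6435
Sensible, products 25→158 °C: 288 kJ/min
Q = ΔH = -287.68 kJ/min = -4.7947 kW
Heat removed = 17.261 MJ/h

Q_out = 17.3 MJ/h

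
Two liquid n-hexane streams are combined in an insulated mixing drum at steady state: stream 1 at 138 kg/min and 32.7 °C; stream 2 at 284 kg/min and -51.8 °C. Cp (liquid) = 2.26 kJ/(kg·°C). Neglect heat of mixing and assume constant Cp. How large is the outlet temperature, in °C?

Energy balance with Q = 0: Σ ṁᵢCp,ᵢ(T_out − Tᵢ) = 0
Σ ṁᵢCp,ᵢTᵢ = 138×2.26×32.7 + 284×2.26×-51.8 = -23049
Σ ṁᵢCp,ᵢ = 138×2.26 + 284×2.26 = 953.72
T_out = -23049 / 953.72 = -24.167 °C

T_out = -24.2 °C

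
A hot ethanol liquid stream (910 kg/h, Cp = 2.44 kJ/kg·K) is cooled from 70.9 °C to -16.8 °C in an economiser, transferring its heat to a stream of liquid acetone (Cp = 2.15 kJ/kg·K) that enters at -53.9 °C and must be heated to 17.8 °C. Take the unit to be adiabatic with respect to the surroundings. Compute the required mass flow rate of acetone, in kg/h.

ṁ_c = 1260 kg/h

Heat released by hot stream: Q = 910 × 2.44 × (70.9 − -16.8) = 194730 kJ/h
Energy balance on cold side (adiabatic exchanger): Q = ṁ_c·Cp_c·(T_c,out − T_c,in)
ṁ_c = 194730 / [2.15 × (17.8 − -53.9)] = 1263.2 kg/h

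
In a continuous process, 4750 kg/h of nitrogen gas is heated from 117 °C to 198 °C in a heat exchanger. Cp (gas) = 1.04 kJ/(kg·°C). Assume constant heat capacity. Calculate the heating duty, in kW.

Q = ṁ·Cp·ΔT = 4750 × 1.04 × (198 − 117) = 400140 kJ/h
Converting: 400140 / 3600 s = 111.15 kW

Q = 111 kW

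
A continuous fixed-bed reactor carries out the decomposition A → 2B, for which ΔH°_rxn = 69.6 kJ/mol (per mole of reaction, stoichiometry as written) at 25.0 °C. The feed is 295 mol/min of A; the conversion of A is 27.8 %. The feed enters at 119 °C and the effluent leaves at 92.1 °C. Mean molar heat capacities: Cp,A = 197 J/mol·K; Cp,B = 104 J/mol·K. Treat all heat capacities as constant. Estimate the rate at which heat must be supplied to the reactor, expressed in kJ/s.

Q_in = 70.1 kJ/s

Extent of reaction ξ = 0.278 × 295 = 82.01 mol/min
Reaction term: ξ·ΔH°_rxn = 82.01 × 69.6 = 5707.9 kJ/min
Sensible, feed 119→25 °C: -5462.8 kJ/min
Outlet flows (mol/min): A 212.99, B 164.02
Sensible, products 25→92.1 °C: 3960 kJ/min
Q = ΔH = 4205.1 kJ/min = 70.086 kW
Heat supplied = 70.086 kJ/s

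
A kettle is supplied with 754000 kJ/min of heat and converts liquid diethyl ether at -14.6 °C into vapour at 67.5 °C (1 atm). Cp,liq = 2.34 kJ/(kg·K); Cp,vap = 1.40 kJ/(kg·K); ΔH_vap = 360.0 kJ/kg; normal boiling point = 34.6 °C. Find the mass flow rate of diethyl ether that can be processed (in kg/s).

ṁ = 24.1 kg/s

Δh = 2.34×(34.6−-14.6) + 360.0 + 1.40×(67.5−34.6) = 521.19 kJ/kg
Q = 754000 kJ/min = 12567 kJ/s = 12567 kJ/s
ṁ = Q/Δh = 12567 / 521.19 = 24.112 kg/s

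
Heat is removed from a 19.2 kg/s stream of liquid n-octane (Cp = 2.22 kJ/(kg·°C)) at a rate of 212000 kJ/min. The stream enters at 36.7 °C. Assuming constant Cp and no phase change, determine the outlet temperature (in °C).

T_out = -46.2 °C

Q = 212000 kJ/min = 3533.3 kJ/s
ΔT = Q/(ṁ·Cp) = 3533.3/(19.2×2.22) = 82.895 K
T_out = 36.7 − 82.895 = -46.195 °C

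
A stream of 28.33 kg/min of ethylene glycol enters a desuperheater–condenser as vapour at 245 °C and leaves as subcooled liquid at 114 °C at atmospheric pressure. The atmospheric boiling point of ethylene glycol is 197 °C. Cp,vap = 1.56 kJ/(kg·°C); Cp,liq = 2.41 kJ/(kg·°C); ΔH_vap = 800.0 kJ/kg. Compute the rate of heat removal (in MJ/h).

Q_c = 1830 MJ/h

vapour 245→197 °C: -74.88 kJ/kg
condensation at 197 °C: -800 kJ/kg
liquid 197→114 °C: -200.03 kJ/kg
Δh = -74.88 + -800 + -200.03 = -1074.9 kJ/kg
Q = ṁ·Δh = 28.33 kg/min × -1074.9 kJ/kg = -30452 kJ/min
|Q| = 507.54 kW = 1827.1 MJ/h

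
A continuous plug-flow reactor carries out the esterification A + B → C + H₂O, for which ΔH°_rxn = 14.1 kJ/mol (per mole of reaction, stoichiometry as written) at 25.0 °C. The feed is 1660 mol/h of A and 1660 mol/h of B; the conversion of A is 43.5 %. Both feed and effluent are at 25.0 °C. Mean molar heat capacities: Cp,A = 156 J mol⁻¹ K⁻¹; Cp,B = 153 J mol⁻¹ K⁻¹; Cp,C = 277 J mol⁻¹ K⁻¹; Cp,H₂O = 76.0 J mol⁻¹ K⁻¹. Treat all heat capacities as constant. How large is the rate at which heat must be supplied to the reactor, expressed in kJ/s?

Extent of reaction ξ = 0.435 × 1660 = 722.1 mol/h
Reaction term: ξ·ΔH°_rxn = 722.1 × 14.1 = 10182 kJ/h
Q = ΔH = 10182 kJ/h = 2.8282 kW
Heat supplied = 2.8282 kJ/s

Q_in = 2.83 kJ/s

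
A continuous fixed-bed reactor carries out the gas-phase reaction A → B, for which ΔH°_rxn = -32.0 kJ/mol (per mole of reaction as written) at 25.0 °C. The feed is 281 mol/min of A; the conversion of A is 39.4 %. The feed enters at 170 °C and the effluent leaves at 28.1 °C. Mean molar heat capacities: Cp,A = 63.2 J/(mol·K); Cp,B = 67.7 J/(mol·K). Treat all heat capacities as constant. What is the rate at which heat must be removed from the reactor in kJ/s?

Extent of reaction ξ = 0.394 × 281 = 110.71 mol/min
Reaction term: ξ·ΔH°_rxn = 110.71 × -32.0 = -3542.8 kJ/min
Sensible, feed 170→25 °C: -2575.1 kJ/min
Outlet flows (mol/min): A 170.29, B 110.71
Sensible, products 25→28.1 °C: 56.598 kJ/min
Q = ΔH = -6061.3 kJ/min = -101.02 kW
Heat removed = 101.02 kJ/s

Q_out = 101 kJ/s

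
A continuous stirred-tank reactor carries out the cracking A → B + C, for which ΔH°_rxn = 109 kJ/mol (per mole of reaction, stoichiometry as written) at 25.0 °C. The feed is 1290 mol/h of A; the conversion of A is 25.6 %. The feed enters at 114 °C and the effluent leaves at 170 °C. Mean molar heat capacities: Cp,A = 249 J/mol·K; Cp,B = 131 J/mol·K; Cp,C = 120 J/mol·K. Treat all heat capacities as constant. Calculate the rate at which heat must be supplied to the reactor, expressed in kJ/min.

Q_in = 901 kJ/min

Extent of reaction ξ = 0.256 × 1290 = 330.24 mol/h
Reaction term: ξ·ΔH°_rxn = 330.24 × 109 = 35996 kJ/h
Sensible, feed 114→25 °C: -28588 kJ/h
Outlet flows (mol/h): A 959.76, B 330.24, C 330.24
Sensible, products 25→170 °C: 46671 kJ/h
Q = ΔH = 54080 kJ/h = 15.022 kW
Heat supplied = 901.33 kJ/min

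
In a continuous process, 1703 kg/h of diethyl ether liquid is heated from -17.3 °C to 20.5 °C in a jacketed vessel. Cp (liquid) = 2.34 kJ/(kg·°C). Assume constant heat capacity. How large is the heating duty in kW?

Q = 41.8 kW

Q = ṁ·Cp·ΔT = 1703 × 2.34 × (20.5 − -17.3) = 150630 kJ/h
Converting: 150630 / 3600 s = 41.843 kW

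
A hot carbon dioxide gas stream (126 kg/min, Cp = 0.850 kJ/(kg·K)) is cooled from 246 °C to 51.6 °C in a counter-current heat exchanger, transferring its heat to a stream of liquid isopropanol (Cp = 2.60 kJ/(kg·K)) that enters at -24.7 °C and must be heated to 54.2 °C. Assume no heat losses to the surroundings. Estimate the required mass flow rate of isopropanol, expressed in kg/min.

Heat released by hot stream: Q = 126 × 0.850 × (246 − 51.6) = 20820 kJ/min
Energy balance on cold side (adiabatic exchanger): Q = ṁ_c·Cp_c·(T_c,out − T_c,in)
ṁ_c = 20820 / [2.60 × (54.2 − -24.7)] = 101.49 kg/min

ṁ_c = 101 kg/min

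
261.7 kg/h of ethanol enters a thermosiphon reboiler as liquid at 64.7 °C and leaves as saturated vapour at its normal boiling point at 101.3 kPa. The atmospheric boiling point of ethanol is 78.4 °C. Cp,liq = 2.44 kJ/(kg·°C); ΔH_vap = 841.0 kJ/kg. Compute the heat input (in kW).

Q = 63.6 kW

liquid 64.7→78.4 °C: 33.428 kJ/kg
vaporisation at 78.4 °C: 841 kJ/kg
Δh = 33.428 + 841 = 874.43 kJ/kg
Q = ṁ·Δh = 261.7 kg/h × 874.43 kJ/kg = 228840 kJ/h
|Q| = 63.566 kW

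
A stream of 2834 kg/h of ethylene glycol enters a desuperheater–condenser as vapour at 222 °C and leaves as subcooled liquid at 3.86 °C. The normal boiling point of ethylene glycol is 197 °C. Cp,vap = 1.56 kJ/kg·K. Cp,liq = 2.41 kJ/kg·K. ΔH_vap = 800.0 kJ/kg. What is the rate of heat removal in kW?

Q_c = 1030 kW

vapour 222→197 °C: -39 kJ/kg
condensation at 197 °C: -800 kJ/kg
liquid 197→3.86 °C: -465.47 kJ/kg
Δh = -39 + -800 + -465.47 = -1304.5 kJ/kg
Q = ṁ·Δh = 2834 kg/h × -1304.5 kJ/kg = -3.6969e+06 kJ/h
|Q| = 1026.9 kW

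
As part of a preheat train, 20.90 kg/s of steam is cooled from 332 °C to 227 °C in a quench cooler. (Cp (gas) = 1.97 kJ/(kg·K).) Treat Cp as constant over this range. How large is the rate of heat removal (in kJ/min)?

Q_c = 259000 kJ/min

Q = ṁ·Cp·ΔT = 20.90 × 1.97 × (227 − 332) = -4323.2 kJ/s
Cooling duty = 259390 kJ/min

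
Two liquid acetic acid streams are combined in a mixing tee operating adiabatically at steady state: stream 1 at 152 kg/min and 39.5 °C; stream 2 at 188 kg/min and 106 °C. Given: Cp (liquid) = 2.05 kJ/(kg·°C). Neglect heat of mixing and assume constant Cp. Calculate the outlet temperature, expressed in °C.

Adiabatic, steady state ⇒ Σ ṁᵢCp,ᵢ(T_out − Tᵢ) = 0
T_out = Σ ṁᵢCp,ᵢTᵢ / Σ ṁᵢCp,ᵢ
      = 53161 / 697 = 76.271 °C

T_out = 76.3 °C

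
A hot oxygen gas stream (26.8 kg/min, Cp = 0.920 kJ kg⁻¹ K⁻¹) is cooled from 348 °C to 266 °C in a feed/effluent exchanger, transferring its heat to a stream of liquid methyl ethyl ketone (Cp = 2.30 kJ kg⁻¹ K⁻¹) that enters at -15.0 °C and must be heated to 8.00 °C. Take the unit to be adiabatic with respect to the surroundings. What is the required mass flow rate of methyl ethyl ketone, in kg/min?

Heat released by hot stream: Q = 26.8 × 0.920 × (348 − 266) = 2021.8 kJ/min
Energy balance on cold side (adiabatic exchanger): Q = ṁ_c·Cp_c·(T_c,out − T_c,in)
ṁ_c = 2021.8 / [2.30 × (8.00 − -15.0)] = 38.219 kg/min

ṁ_c = 38.2 kg/min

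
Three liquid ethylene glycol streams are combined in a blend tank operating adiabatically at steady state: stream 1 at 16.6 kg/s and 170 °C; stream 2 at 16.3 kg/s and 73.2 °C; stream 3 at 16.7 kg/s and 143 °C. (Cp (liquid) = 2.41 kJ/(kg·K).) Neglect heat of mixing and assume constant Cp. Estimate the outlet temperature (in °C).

Energy balance with Q = 0: Σ ṁᵢCp,ᵢ(T_out − Tᵢ) = 0
T_out = Σ ṁᵢCp,ᵢTᵢ / Σ ṁᵢCp,ᵢ
      = 15432 / 119.54 = 129.1 °C

T_out = 129 °C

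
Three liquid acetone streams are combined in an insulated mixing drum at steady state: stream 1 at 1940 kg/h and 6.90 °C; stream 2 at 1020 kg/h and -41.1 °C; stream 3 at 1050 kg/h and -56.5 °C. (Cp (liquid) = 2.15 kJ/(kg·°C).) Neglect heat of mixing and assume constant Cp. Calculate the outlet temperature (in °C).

No heat crosses the boundary, so H_out = H_in.
Σ ṁᵢCp,ᵢTᵢ = 1940×2.15×6.90 + 1020×2.15×-41.1 + 1050×2.15×-56.5 = -188900
Σ ṁᵢCp,ᵢ = 1940×2.15 + 1020×2.15 + 1050×2.15 = 8621.5
T_out = -188900 / 8621.5 = -21.91 °C

T_out = -21.9 °C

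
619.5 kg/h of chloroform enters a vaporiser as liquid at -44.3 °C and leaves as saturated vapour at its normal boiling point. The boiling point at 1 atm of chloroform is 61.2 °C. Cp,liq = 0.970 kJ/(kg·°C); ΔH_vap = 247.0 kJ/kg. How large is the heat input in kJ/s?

liquid -44.3→61.2 °C: 102.33 kJ/kg
vaporisation at 61.2 °C: 247 kJ/kg
Δh = 102.33 + 247 = 349.33 kJ/kg
Q = ṁ·Δh = 619.5 kg/h × 349.33 kJ/kg = 216410 kJ/h
|Q| = 60.115 kW

Q = 60.1 kJ/s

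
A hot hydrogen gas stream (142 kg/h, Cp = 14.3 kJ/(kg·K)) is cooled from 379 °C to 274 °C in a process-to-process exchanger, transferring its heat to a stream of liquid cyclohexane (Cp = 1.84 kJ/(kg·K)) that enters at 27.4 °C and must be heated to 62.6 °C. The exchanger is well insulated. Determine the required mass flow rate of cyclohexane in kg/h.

Heat released by hot stream: Q = 142 × 14.3 × (379 − 274) = 213210 kJ/h
Energy balance on cold side (adiabatic exchanger): Q = ṁ_c·Cp_c·(T_c,out − T_c,in)
ṁ_c = 213210 / [1.84 × (62.6 − 27.4)] = 3291.9 kg/h

ṁ_c = 3290 kg/h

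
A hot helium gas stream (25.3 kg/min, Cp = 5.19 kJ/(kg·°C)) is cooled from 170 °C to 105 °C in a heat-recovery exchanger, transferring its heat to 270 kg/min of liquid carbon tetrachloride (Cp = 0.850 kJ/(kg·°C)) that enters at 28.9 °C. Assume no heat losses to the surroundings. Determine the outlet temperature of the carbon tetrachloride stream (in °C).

T_c,out = 66.1 °C

Heat released by hot stream: Q = 25.3 × 5.19 × (170 − 105) = 8535 kJ/min
Energy balance on cold side (adiabatic exchanger): Q = ṁ_c·Cp_c·(T_c,out − T_c,in)
T_c,out = 28.9 + 8535/(270 × 0.850) = 66.089 °C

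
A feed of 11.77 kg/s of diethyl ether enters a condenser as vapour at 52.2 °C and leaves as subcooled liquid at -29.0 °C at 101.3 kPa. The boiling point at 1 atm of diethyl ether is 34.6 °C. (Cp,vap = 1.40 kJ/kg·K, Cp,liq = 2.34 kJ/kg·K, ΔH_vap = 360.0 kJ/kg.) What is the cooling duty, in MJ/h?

Q_c = 22600 MJ/h

vapour 52.2→34.6 °C: -24.64 kJ/kg
condensation at 34.6 °C: -360 kJ/kg
liquid 34.6→-29.0 °C: -148.82 kJ/kg
Δh = -24.64 + -360 + -148.82 = -533.46 kJ/kg
Q = ṁ·Δh = 11.77 kg/s × -533.46 kJ/kg = -6278.9 kJ/s
|Q| = 6278.9 kW = 22604 MJ/h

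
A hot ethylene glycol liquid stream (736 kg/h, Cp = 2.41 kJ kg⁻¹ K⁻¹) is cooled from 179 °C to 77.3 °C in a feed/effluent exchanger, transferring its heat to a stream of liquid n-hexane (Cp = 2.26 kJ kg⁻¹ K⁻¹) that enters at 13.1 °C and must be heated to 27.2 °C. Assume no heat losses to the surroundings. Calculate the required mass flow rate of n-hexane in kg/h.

ṁ_c = 5660 kg/h

Heat released by hot stream: Q = 736 × 2.41 × (179 − 77.3) = 180390 kJ/h
Energy balance on cold side (adiabatic exchanger): Q = ṁ_c·Cp_c·(T_c,out − T_c,in)
ṁ_c = 180390 / [2.26 × (27.2 − 13.1)] = 5660.9 kg/h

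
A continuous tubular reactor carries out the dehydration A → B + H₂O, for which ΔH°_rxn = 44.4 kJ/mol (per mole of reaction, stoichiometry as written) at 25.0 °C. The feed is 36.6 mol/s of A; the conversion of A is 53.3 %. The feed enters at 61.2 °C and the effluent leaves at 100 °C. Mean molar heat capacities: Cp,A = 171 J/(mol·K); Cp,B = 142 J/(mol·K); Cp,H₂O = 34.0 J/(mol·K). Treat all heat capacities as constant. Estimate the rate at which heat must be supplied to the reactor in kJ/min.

Extent of reaction ξ = 0.533 × 36.6 = 19.508 mol/s
Reaction term: ξ·ΔH°_rxn = 19.508 × 44.4 = 866.15 kJ/s
Sensible, feed 61.2→25 °C: -226.56 kJ/s
Outlet flows (mol/s): A 17.092, B 19.508, H₂O 19.508
Sensible, products 25→100 °C: 476.71 kJ/s
Q = ΔH = 1116.3 kJ/s = 1116.3 kW
Heat supplied = 66978 kJ/min

Q_in = 67000 kJ/min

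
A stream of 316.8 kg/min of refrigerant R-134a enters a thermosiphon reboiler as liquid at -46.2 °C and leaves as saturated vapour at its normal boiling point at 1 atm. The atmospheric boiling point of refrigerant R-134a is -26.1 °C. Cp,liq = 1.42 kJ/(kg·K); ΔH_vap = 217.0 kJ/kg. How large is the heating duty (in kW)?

Q = 1300 kW

liquid -46.2→-26.1 °C: 28.542 kJ/kg
vaporisation at -26.1 °C: 217 kJ/kg
Δh = 28.542 + 217 = 245.54 kJ/kg
Q = ṁ·Δh = 316.8 kg/min × 245.54 kJ/kg = 77788 kJ/min
|Q| = 1296.5 kW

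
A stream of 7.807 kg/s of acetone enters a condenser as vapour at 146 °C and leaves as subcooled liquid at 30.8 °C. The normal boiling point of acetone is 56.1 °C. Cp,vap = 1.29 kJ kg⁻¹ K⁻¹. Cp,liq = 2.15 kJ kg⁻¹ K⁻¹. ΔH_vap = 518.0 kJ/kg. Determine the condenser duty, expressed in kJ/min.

Q_c = 322000 kJ/min

vapour 146→56.1 °C: -115.97 kJ/kg
condensation at 56.1 °C: -518 kJ/kg
liquid 56.1→30.8 °C: -54.395 kJ/kg
Δh = -115.97 + -518 + -54.395 = -688.37 kJ/kg
Q = ṁ·Δh = 7.807 kg/s × -688.37 kJ/kg = -5374.1 kJ/s
|Q| = 5374.1 kW = 322440 kJ/min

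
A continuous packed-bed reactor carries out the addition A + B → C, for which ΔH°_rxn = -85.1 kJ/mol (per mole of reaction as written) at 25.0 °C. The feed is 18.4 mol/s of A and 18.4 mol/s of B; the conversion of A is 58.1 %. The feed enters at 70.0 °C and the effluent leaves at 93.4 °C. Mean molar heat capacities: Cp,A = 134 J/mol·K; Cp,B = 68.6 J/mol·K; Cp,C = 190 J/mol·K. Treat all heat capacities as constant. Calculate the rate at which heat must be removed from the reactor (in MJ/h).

Extent of reaction ξ = 0.581 × 18.4 = 10.69 mol/s
Reaction term: ξ·ΔH°_rxn = 10.69 × -85.1 = -909.75 kJ/s
Sensible, feed 70.0→25 °C: -167.75 kJ/s
Outlet flows (mol/s): A 7.7096, B 7.7096, C 10.69
Sensible, products 25→93.4 °C: 245.77 kJ/s
Q = ΔH = -831.73 kJ/s = -831.73 kW
Heat removed = 2994.2 MJ/h

Q_out = 2990 MJ/h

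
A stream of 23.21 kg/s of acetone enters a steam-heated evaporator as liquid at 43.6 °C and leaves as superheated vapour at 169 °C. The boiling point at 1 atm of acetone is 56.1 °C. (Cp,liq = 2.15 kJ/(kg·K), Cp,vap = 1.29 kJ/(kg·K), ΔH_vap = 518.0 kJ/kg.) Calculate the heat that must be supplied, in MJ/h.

Q = 57700 MJ/h

liquid 43.6→56.1 °C: 26.875 kJ/kg
vaporisation at 56.1 °C: 518 kJ/kg
vapour 56.1→169 °C: 145.64 kJ/kg
Δh = 26.875 + 518 + 145.64 = 690.52 kJ/kg
Q = ṁ·Δh = 23.21 kg/s × 690.52 kJ/kg = 16027 kJ/s
|Q| = 16027 kW = 57697 MJ/h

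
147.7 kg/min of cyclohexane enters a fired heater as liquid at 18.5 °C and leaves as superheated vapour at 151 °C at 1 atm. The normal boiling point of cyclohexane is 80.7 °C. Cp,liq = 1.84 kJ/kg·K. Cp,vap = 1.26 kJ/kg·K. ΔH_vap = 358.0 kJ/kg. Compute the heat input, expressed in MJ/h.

Q = 4970 MJ/h

liquid 18.5→80.7 °C: 114.45 kJ/kg
vaporisation at 80.7 °C: 358 kJ/kg
vapour 80.7→151 °C: 88.578 kJ/kg
Δh = 114.45 + 358 + 88.578 = 561.03 kJ/kg
Q = ṁ·Δh = 147.7 kg/min × 561.03 kJ/kg = 82864 kJ/min
|Q| = 1381.1 kW = 4971.8 MJ/h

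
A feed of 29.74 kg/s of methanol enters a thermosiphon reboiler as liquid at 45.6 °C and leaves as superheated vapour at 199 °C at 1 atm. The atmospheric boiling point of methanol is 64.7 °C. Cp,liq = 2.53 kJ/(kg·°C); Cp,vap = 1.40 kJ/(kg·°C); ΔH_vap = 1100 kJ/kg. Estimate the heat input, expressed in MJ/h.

liquid 45.6→64.7 °C: 48.323 kJ/kg
vaporisation at 64.7 °C: 1100 kJ/kg
vapour 64.7→199 °C: 188.02 kJ/kg
Δh = 48.323 + 1100 + 188.02 = 1336.3 kJ/kg
Q = ṁ·Δh = 29.74 kg/s × 1336.3 kJ/kg = 39743 kJ/s
|Q| = 39743 kW = 143070 MJ/h

Q = 143000 MJ/h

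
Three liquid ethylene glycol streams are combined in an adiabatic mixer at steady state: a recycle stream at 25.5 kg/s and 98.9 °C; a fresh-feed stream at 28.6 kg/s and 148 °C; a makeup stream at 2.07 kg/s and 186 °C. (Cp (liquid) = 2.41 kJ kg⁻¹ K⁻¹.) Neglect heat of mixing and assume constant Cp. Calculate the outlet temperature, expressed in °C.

T_out = 127 °C

Energy balance with Q = 0: Σ ṁᵢCp,ᵢ(T_out − Tᵢ) = 0
Σ ṁᵢCp,ᵢTᵢ = 25.5×2.41×98.9 + 28.6×2.41×148 + 2.07×2.41×186 = 17207
Σ ṁᵢCp,ᵢ = 25.5×2.41 + 28.6×2.41 + 2.07×2.41 = 135.37
T_out = 17207 / 135.37 = 127.11 °C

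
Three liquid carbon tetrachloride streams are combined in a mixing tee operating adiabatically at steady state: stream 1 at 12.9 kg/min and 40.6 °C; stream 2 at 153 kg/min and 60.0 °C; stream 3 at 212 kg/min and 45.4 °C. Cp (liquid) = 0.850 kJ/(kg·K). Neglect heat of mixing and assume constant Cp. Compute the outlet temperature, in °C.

No heat crosses the boundary, so H_out = H_in.
T_out = Σ ṁᵢCp,ᵢTᵢ / Σ ṁᵢCp,ᵢ
      = 16429 / 321.21 = 51.147 °C

T_out = 51.1 °C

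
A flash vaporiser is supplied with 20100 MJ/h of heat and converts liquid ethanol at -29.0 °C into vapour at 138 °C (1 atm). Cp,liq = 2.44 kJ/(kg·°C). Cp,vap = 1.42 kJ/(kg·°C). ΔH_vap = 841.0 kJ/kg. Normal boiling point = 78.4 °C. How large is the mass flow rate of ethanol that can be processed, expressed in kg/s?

Δh = 2.44×(78.4−-29.0) + 841.0 + 1.42×(138−78.4) = 1187.7 kJ/kg
Q = 20100 MJ/h = 5583.3 kJ/s = 5583.3 kJ/s
ṁ = Q/Δh = 5583.3 / 1187.7 = 4.701 kg/s

ṁ = 4.70 kg/s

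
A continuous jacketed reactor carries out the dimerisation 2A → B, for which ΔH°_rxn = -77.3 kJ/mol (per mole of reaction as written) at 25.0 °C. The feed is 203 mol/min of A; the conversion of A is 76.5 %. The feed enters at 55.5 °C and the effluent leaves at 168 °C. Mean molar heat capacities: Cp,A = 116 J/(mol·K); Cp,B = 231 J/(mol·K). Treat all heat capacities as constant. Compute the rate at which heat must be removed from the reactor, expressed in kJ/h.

Q_out = 202000 kJ/h

Extent of reaction ξ = 0.765 × 203 / 2 = 77.648 mol/min
Reaction term: ξ·ΔH°_rxn = 77.648 × -77.3 = -6002.2 kJ/min
Sensible, feed 55.5→25 °C: -718.21 kJ/min
Outlet flows (mol/min): A 47.705, B 77.648
Sensible, products 25→168 °C: 3356.3 kJ/min
Q = ΔH = -3364.1 kJ/min = -56.068 kW
Heat removed = 201850 kJ/h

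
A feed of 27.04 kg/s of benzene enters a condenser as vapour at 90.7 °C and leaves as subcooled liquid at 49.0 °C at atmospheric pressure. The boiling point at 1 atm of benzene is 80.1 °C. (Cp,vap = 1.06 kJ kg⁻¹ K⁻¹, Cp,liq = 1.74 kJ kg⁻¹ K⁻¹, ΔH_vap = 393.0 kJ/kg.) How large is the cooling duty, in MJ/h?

vapour 90.7→80.1 °C: -11.236 kJ/kg
condensation at 80.1 °C: -393 kJ/kg
liquid 80.1→49.0 °C: -54.114 kJ/kg
Δh = -11.236 + -393 + -54.114 = -458.35 kJ/kg
Q = ṁ·Δh = 27.04 kg/s × -458.35 kJ/kg = -12394 kJ/s
|Q| = 12394 kW = 44618 MJ/h

Q_c = 44600 MJ/h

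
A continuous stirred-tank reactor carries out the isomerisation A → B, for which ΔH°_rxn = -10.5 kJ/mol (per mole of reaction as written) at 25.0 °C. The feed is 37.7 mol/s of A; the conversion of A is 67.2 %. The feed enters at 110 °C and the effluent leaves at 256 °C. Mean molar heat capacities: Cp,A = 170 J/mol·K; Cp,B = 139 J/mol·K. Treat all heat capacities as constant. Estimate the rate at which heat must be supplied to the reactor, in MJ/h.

Q_in = 1760 MJ/h

Extent of reaction ξ = 0.672 × 37.7 = 25.334 mol/s
Reaction term: ξ·ΔH°_rxn = 25.334 × -10.5 = -266.01 kJ/s
Sensible, feed 110→25 °C: -544.77 kJ/s
Outlet flows (mol/s): A 12.366, B 25.334
Sensible, products 25→256 °C: 1299.1 kJ/s
Q = ΔH = 488.28 kJ/s = 488.28 kW
Heat supplied = 1757.8 MJ/h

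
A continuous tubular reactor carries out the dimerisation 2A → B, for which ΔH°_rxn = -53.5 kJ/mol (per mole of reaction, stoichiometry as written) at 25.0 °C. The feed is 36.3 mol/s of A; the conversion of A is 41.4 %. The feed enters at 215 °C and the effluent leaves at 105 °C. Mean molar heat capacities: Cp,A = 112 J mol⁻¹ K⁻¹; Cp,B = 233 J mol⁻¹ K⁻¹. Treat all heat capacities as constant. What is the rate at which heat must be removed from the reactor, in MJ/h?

Extent of reaction ξ = 0.414 × 36.3 / 2 = 7.5141 mol/s
Reaction term: ξ·ΔH°_rxn = 7.5141 × -53.5 = -402 kJ/s
Sensible, feed 215→25 °C: -772.46 kJ/s
Outlet flows (mol/s): A 21.272, B 7.5141
Sensible, products 25→105 °C: 330.66 kJ/s
Q = ΔH = -843.81 kJ/s = -843.81 kW
Heat removed = 3037.7 MJ/h

Q_out = 3040 MJ/h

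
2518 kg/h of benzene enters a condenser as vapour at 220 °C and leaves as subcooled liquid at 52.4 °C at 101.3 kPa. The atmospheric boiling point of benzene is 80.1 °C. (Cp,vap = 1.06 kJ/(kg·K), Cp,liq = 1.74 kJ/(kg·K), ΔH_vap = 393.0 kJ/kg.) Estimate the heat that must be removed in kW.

vapour 220→80.1 °C: -148.29 kJ/kg
condensation at 80.1 °C: -393 kJ/kg
liquid 80.1→52.4 °C: -48.198 kJ/kg
Δh = -148.29 + -393 + -48.198 = -589.49 kJ/kg
Q = ṁ·Δh = 2518 kg/h × -589.49 kJ/kg = -1.4843e+06 kJ/h
|Q| = 412.32 kW

Q_c = 412 kW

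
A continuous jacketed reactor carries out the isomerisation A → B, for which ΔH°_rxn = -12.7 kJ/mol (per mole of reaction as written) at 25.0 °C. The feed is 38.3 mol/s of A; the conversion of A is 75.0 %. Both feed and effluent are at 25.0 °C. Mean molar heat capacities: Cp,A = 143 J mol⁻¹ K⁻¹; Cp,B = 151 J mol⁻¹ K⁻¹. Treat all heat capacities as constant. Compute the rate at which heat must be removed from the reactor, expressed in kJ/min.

Extent of reaction ξ = 0.750 × 38.3 = 28.725 mol/s
Reaction term: ξ·ΔH°_rxn = 28.725 × -12.7 = -364.81 kJ/s
Q = ΔH = -364.81 kJ/s = -364.81 kW
Heat removed = 21888 kJ/min

Q_out = 21900 kJ/min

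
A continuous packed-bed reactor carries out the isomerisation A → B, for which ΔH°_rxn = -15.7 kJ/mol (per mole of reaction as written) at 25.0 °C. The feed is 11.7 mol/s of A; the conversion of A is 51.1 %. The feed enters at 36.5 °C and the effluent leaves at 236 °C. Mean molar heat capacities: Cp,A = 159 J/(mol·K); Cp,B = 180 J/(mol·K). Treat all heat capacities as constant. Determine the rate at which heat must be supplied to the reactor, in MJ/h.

Extent of reaction ξ = 0.511 × 11.7 = 5.9787 mol/s
Reaction term: ξ·ΔH°_rxn = 5.9787 × -15.7 = -93.866 kJ/s
Sensible, feed 36.5→25 °C: -21.393 kJ/s
Outlet flows (mol/s): A 5.7213, B 5.9787
Sensible, products 25→236 °C: 419.01 kJ/s
Q = ΔH = 303.76 kJ/s = 303.76 kW
Heat supplied = 1093.5 MJ/h

Q_in = 1090 MJ/h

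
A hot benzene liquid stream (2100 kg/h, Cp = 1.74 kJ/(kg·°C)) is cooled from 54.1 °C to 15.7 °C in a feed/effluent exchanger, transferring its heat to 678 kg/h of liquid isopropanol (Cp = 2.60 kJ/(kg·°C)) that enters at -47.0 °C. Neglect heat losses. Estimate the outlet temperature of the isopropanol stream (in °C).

T_c,out = 32.6 °C

Heat released by hot stream: Q = 2100 × 1.74 × (54.1 − 15.7) = 140310 kJ/h
Energy balance on cold side (adiabatic exchanger): Q = ṁ_c·Cp_c·(T_c,out − T_c,in)
T_c,out = -47.0 + 140310/(678 × 2.60) = 32.597 °C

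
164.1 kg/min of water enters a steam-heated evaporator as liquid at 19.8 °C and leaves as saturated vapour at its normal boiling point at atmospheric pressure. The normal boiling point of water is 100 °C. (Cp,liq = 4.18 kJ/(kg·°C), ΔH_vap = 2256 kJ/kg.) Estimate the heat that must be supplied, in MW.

liquid 19.8→100 °C: 335.24 kJ/kg
vaporisation at 100 °C: 2256 kJ/kg
Δh = 335.24 + 2256 = 2591.2 kJ/kg
Q = ṁ·Δh = 164.1 kg/min × 2591.2 kJ/kg = 425220 kJ/min
|Q| = 7087 kW = 7.087 MW

Q = 7.09 MW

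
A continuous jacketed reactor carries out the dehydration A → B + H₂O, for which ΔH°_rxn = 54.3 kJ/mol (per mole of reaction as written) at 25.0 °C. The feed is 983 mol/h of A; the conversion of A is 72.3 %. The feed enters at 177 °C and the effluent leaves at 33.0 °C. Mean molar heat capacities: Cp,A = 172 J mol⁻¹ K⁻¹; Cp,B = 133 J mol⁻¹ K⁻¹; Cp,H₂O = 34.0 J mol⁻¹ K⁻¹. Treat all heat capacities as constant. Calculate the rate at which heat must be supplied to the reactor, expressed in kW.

Extent of reaction ξ = 0.723 × 983 = 710.71 mol/h
Reaction term: ξ·ΔH°_rxn = 710.71 × 54.3 = 38591 kJ/h
Sensible, feed 177→25 °C: -25700 kJ/h
Outlet flows (mol/h): A 272.29, B 710.71, H₂O 710.71
Sensible, products 25→33.0 °C: 1324.2 kJ/h
Q = ΔH = 14216 kJ/h = 3.9489 kW
Heat supplied = 3.9489 kW

Q_in = 3.95 kW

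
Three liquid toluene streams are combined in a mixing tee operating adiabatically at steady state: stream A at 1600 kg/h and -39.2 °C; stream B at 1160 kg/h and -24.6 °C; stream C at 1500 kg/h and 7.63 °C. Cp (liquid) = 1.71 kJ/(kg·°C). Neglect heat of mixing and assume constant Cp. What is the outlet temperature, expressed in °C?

Adiabatic, steady state ⇒ Σ ṁᵢCp,ᵢ(T_out − Tᵢ) = 0
Σ ṁᵢCp,ᵢTᵢ = 1600×1.71×-39.2 + 1160×1.71×-24.6 + 1500×1.71×7.63 = -136480
Σ ṁᵢCp,ᵢ = 1600×1.71 + 1160×1.71 + 1500×1.71 = 7284.6
T_out = -136480 / 7284.6 = -18.735 °C

T_out = -18.7 °C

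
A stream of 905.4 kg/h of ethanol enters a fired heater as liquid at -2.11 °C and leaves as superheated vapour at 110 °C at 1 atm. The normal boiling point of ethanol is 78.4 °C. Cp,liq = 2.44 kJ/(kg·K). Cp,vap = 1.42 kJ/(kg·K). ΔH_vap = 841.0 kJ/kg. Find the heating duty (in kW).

liquid -2.11→78.4 °C: 196.44 kJ/kg
vaporisation at 78.4 °C: 841 kJ/kg
vapour 78.4→110 °C: 44.872 kJ/kg
Δh = 196.44 + 841 + 44.872 = 1082.3 kJ/kg
Q = ṁ·Δh = 905.4 kg/h × 1082.3 kJ/kg = 979930 kJ/h
|Q| = 272.2 kW

Q = 272 kW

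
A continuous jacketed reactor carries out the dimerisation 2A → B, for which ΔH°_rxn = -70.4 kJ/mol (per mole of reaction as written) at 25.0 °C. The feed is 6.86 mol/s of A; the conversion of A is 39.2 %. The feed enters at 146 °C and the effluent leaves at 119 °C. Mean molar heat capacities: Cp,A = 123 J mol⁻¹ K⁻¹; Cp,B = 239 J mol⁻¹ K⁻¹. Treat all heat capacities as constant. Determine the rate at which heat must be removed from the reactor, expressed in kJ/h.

Extent of reaction ξ = 0.392 × 6.86 / 2 = 1.3446 mol/s
Reaction term: ξ·ΔH°_rxn = 1.3446 × -70.4 = -94.657 kJ/s
Sensible, feed 146→25 °C: -102.1 kJ/s
Outlet flows (mol/s): A 4.1709, B 1.3446
Sensible, products 25→119 °C: 78.431 kJ/s
Q = ΔH = -118.32 kJ/s = -118.32 kW
Heat removed = 425970 kJ/h

Q_out = 426000 kJ/h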